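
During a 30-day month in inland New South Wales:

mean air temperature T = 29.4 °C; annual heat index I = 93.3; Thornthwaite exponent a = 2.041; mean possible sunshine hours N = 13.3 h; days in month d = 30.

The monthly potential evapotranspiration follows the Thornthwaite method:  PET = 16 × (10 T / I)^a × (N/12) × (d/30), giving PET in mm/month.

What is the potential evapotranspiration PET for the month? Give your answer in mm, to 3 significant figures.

185 mm

10T/I = 10 × 29.4 / 93.3 = 3.1511
(10T/I)^a = 3.1511^2.041 = 10.4079
Uncorrected PET = 16 × 10.4079 = 166.526 mm
Correction = (N/12)(d/30) = (13.3/12)(30/30) = 1.1083
PET = 166.526 × 1.1083 = 184.561 mm/month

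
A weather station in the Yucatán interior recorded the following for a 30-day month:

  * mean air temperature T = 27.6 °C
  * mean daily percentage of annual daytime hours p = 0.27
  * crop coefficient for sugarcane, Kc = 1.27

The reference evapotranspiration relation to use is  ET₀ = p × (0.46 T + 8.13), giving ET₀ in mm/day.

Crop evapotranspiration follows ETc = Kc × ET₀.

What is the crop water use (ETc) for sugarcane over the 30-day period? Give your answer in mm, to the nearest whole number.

ET₀ = 0.27 × (0.46 × 27.6 + 8.13) = 0.27 × 20.826 = 5.6230 mm/d
ETc = Kc × ET₀ = 1.27 × 5.6230 = 7.1412 mm/d
Over 30 days: 7.1412 × 30 = 214.236 mm

214 mm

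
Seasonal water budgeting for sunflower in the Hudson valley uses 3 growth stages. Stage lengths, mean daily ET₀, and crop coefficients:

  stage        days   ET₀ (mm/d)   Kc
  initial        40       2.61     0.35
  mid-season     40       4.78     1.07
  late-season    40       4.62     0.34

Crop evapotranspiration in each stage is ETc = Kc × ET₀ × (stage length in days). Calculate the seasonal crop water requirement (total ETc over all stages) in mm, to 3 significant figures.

initial: 0.35 × 2.61 × 40 = 36.54 mm
mid-season: 1.07 × 4.78 × 40 = 204.58 mm
late-season: 0.34 × 4.62 × 40 = 62.83 mm
Seasonal total = 303.95 mm

304 mm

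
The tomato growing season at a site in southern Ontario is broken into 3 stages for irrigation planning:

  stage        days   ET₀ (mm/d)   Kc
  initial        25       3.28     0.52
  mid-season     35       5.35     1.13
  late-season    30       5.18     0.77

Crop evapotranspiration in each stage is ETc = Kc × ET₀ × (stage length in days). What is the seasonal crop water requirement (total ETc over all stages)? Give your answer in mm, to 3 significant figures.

initial: 0.52 × 3.28 × 25 = 42.64 mm
mid-season: 1.13 × 5.35 × 35 = 211.59 mm
late-season: 0.77 × 5.18 × 30 = 119.66 mm
Seasonal total = 373.89 mm

374 mm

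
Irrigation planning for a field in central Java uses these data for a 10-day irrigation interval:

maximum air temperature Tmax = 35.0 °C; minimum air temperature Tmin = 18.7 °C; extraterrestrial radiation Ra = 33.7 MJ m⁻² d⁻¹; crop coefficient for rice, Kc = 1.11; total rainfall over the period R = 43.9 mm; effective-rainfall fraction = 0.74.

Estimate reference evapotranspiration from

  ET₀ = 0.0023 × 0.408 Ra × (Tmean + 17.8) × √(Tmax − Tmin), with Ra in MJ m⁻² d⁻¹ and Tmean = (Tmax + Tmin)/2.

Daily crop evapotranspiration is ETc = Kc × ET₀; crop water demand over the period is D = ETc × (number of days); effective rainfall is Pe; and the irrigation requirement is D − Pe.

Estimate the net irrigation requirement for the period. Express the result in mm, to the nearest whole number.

Tmean = (35.0 + 18.7)/2 = 26.85 °C
0.408 Ra = 0.408 × 33.7 = 13.7496 mm/d equivalent
ET₀ = 0.0023 × 13.7496 × (26.85 + 17.8) × √16.3 = 0.0023 × 13.7496 × 44.65 × 4.0373 = 5.7007 mm/d
ETc = Kc × ET₀ = 1.11 × 5.7007 = 6.3278 mm/d
Crop demand D = ETc × 10 d = 6.3278 × 10 = 63.278 mm
Pe = 0.74 × 43.9 = 32.486 mm
D − Pe = 63.278 − 32.486 = 30.792 mm

31 mm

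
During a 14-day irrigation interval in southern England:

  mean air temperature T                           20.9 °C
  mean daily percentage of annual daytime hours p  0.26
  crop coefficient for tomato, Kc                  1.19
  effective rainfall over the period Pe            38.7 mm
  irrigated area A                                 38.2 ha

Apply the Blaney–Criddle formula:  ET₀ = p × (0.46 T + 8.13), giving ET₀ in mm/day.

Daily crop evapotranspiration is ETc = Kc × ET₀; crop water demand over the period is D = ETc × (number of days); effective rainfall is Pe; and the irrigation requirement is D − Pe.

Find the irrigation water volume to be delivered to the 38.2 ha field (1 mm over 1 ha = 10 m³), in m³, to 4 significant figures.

14580 m³

ET₀ = 0.26 × (0.46 × 20.9 + 8.13) = 0.26 × 17.744 = 4.6134 mm/d
ETc = Kc × ET₀ = 1.19 × 4.6134 = 5.4899 mm/d
Crop demand D = ETc × 14 d = 5.4899 × 14 = 76.859 mm
D − Pe = 76.859 − 38.7 = 38.159 mm
Volume = 38.159 mm × 38.2 ha × 10 = 14576.7 m³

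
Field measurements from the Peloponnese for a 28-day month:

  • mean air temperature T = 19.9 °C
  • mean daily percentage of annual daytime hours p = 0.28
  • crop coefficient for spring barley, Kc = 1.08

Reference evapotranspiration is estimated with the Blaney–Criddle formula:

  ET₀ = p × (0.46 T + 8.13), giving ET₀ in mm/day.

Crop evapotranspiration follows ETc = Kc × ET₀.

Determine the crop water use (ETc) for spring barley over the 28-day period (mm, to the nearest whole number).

ET₀ = 0.28 × (0.46 × 19.9 + 8.13) = 0.28 × 17.284 = 4.8395 mm/d
ETc = Kc × ET₀ = 1.08 × 4.8395 = 5.2267 mm/d
Over 28 days: 5.2267 × 28 = 146.348 mm

146 mm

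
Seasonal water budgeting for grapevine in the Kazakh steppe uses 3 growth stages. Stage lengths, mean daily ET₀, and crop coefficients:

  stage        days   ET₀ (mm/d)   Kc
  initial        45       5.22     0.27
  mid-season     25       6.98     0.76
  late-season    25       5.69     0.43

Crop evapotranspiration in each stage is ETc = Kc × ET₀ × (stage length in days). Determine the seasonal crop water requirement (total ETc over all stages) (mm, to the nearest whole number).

initial: 0.27 × 5.22 × 45 = 63.42 mm
mid-season: 0.76 × 6.98 × 25 = 132.62 mm
late-season: 0.43 × 5.69 × 25 = 61.17 mm
Seasonal total = 257.21 mm

257 mm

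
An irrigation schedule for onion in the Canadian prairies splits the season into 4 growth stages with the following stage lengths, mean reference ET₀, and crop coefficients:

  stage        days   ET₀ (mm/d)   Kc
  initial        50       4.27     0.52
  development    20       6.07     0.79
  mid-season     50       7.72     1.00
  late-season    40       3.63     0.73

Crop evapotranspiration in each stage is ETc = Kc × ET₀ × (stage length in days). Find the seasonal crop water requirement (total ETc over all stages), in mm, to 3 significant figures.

initial: 0.52 × 4.27 × 50 = 111.02 mm
development: 0.79 × 6.07 × 20 = 95.91 mm
mid-season: 1.00 × 7.72 × 50 = 386.00 mm
late-season: 0.73 × 3.63 × 40 = 106.00 mm
Seasonal total = 698.93 mm

699 mm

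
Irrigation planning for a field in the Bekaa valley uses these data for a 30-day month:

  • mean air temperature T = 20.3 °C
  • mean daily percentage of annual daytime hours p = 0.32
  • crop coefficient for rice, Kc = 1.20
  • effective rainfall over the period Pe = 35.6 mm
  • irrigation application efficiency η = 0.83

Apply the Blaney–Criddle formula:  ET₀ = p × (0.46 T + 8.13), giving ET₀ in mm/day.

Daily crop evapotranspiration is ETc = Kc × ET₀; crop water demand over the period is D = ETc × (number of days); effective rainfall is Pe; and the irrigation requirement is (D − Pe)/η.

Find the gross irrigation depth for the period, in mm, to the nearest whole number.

200 mm

ET₀ = 0.32 × (0.46 × 20.3 + 8.13) = 0.32 × 17.468 = 5.5898 mm/d
ETc = Kc × ET₀ = 1.20 × 5.5898 = 6.7078 mm/d
Crop demand D = ETc × 30 d = 6.7078 × 30 = 201.234 mm
D − Pe = 201.234 − 35.6 = 165.634 mm
Gross irrigation = 165.634 / 0.83 = 199.559 mm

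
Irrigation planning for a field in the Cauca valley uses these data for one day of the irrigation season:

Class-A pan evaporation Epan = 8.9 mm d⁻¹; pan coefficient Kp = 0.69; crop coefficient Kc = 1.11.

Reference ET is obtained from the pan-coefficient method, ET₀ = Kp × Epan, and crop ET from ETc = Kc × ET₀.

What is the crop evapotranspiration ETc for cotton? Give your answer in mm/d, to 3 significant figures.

6.82 mm/d

ET₀ = 0.69 × 8.9 = 6.1410 mm/d
ETc = Kc × ET₀ = 1.11 × 6.1410 = 6.8165 mm/d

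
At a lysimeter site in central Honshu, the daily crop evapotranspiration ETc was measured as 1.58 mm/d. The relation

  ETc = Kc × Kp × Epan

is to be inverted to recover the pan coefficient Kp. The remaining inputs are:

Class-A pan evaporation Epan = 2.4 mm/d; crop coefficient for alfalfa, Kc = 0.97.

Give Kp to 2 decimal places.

ETc = Kc × Kp × Epan  ⇒  Kp = ETc / (Kc × Epan)
Kp = 1.58 / (0.97 × 2.4) = 1.58 / 2.328 = 0.6787

0.68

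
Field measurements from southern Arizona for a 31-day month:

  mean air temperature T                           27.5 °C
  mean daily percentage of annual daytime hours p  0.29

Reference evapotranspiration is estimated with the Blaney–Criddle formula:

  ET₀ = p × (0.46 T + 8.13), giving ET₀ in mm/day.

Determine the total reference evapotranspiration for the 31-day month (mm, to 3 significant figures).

187 mm

ET₀ = 0.29 × (0.46 × 27.5 + 8.13) = 0.29 × 20.780 = 6.0262 mm/d
Monthly total = 6.0262 × 31 = 186.812 mm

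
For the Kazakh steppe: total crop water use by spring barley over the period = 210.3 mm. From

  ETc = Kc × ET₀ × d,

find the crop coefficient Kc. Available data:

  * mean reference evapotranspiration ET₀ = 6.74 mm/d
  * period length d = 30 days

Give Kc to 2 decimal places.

1.04

ETc = Kc × ET₀ × d  ⇒  Kc = ETc / (ET₀ × d)
Kc = 210.3 / (6.74 × 30) = 210.3 / 202.20 = 1.0401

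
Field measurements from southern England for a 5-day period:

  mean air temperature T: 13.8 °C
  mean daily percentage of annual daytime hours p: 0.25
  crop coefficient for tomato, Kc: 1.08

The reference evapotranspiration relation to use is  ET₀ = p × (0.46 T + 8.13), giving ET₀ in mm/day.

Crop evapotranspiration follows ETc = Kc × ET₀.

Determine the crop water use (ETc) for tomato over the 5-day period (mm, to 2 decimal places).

19.55 mm

ET₀ = 0.25 × (0.46 × 13.8 + 8.13) = 0.25 × 14.478 = 3.6195 mm/d
ETc = Kc × ET₀ = 1.08 × 3.6195 = 3.9091 mm/d
Over 5 days: 3.9091 × 5 = 19.546 mm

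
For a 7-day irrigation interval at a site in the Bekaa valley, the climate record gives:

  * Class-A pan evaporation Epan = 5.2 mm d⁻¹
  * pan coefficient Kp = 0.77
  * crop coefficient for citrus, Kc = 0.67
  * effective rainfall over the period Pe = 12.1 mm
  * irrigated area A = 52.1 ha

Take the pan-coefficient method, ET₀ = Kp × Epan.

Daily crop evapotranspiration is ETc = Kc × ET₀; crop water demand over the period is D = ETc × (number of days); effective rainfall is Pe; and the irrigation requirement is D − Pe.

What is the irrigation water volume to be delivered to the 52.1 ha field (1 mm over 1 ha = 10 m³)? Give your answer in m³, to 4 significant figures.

ET₀ = 0.77 × 5.2 = 4.0040 mm/d
ETc = Kc × ET₀ = 0.67 × 4.0040 = 2.6827 mm/d
Crop demand D = ETc × 7 d = 2.6827 × 7 = 18.779 mm
D − Pe = 18.779 − 12.1 = 6.679 mm
Volume = 6.679 mm × 52.1 ha × 10 = 3479.8 m³

3480 m³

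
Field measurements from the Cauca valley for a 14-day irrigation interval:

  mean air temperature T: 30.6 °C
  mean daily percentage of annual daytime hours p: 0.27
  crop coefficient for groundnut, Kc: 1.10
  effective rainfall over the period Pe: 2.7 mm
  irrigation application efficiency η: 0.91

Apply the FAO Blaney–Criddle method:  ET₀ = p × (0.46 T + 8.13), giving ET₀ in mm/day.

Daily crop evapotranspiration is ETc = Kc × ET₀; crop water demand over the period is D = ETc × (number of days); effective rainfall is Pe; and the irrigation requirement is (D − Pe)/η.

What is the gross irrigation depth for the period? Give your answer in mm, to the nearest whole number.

ET₀ = 0.27 × (0.46 × 30.6 + 8.13) = 0.27 × 22.206 = 5.9956 mm/d
ETc = Kc × ET₀ = 1.10 × 5.9956 = 6.5952 mm/d
Crop demand D = ETc × 14 d = 6.5952 × 14 = 92.333 mm
D − Pe = 92.333 − 2.7 = 89.633 mm
Gross irrigation = 89.633 / 0.91 = 98.498 mm

98 mm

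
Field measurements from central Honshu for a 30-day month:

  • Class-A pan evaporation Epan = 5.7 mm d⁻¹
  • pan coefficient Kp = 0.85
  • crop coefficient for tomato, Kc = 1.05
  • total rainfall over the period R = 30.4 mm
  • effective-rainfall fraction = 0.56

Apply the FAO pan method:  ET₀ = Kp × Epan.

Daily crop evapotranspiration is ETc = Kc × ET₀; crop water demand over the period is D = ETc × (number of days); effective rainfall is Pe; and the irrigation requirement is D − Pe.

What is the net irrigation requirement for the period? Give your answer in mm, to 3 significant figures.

ET₀ = 0.85 × 5.7 = 4.8450 mm/d
ETc = Kc × ET₀ = 1.05 × 4.8450 = 5.0873 mm/d
Crop demand D = ETc × 30 d = 5.0873 × 30 = 152.619 mm
Pe = 0.56 × 30.4 = 17.024 mm
D − Pe = 152.619 − 17.024 = 135.595 mm

136 mm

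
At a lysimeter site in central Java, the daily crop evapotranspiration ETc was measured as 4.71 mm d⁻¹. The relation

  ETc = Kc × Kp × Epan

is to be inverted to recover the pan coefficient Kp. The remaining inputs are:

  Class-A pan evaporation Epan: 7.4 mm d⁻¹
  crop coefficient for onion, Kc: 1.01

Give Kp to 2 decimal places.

ETc = Kc × Kp × Epan  ⇒  Kp = ETc / (Kc × Epan)
Kp = 4.71 / (1.01 × 7.4) = 4.71 / 7.474 = 0.6302

0.63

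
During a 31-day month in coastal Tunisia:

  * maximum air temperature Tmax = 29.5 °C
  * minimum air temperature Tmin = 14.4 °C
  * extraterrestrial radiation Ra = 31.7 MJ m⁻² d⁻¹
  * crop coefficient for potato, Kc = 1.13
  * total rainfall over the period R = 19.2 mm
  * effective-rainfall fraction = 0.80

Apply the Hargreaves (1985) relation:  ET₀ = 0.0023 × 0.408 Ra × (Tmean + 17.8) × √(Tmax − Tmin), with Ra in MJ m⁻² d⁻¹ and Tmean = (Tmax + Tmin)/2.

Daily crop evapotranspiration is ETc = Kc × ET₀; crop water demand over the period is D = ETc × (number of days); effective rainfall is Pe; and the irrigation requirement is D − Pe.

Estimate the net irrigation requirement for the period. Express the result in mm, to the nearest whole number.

146 mm

Tmean = (29.5 + 14.4)/2 = 21.95 °C
0.408 Ra = 0.408 × 31.7 = 12.9336 mm/d equivalent
ET₀ = 0.0023 × 12.9336 × (21.95 + 17.8) × √15.1 = 0.0023 × 12.9336 × 39.75 × 3.8859 = 4.5949 mm/d
ETc = Kc × ET₀ = 1.13 × 4.5949 = 5.1922 mm/d
Crop demand D = ETc × 31 d = 5.1922 × 31 = 160.958 mm
Pe = 0.80 × 19.2 = 15.360 mm
D − Pe = 160.958 − 15.360 = 145.598 mm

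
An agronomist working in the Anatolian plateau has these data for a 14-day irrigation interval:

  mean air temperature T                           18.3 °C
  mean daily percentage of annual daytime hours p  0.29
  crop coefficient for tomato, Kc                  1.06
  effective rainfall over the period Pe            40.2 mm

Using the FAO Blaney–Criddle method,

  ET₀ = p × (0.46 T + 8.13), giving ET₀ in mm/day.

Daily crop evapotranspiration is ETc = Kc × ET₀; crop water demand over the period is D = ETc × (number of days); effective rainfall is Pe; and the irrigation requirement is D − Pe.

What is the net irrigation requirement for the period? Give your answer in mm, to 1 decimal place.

31.0 mm

ET₀ = 0.29 × (0.46 × 18.3 + 8.13) = 0.29 × 16.548 = 4.7989 mm/d
ETc = Kc × ET₀ = 1.06 × 4.7989 = 5.0868 mm/d
Crop demand D = ETc × 14 d = 5.0868 × 14 = 71.215 mm
D − Pe = 71.215 − 40.2 = 31.015 mm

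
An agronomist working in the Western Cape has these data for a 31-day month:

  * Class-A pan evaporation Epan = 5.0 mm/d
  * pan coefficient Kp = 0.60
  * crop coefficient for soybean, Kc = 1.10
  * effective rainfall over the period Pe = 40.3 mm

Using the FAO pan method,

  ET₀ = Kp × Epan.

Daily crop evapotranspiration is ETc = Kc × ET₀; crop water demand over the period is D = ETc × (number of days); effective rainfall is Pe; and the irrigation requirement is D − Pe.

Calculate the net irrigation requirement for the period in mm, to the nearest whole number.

ET₀ = 0.60 × 5.0 = 3.0000 mm/d
ETc = Kc × ET₀ = 1.10 × 3.0000 = 3.3000 mm/d
Crop demand D = ETc × 31 d = 3.3000 × 31 = 102.300 mm
D − Pe = 102.300 − 40.3 = 62.000 mm

62 mm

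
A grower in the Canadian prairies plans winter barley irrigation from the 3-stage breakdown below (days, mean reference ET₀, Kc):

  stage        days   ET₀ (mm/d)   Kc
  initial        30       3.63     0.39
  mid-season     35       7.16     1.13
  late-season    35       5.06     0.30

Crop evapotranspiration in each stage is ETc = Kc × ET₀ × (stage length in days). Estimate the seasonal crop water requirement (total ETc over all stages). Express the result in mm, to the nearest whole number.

379 mm

initial: 0.39 × 3.63 × 30 = 42.47 mm
mid-season: 1.13 × 7.16 × 35 = 283.18 mm
late-season: 0.30 × 5.06 × 35 = 53.13 mm
Seasonal total = 378.78 mm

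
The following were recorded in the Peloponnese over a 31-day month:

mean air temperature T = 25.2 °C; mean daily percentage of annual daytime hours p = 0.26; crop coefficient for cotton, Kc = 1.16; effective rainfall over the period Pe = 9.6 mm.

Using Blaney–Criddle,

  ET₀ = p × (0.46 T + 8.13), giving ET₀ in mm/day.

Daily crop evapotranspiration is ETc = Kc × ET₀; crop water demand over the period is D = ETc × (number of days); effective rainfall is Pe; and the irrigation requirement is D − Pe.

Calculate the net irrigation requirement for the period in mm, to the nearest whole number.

ET₀ = 0.26 × (0.46 × 25.2 + 8.13) = 0.26 × 19.722 = 5.1277 mm/d
ETc = Kc × ET₀ = 1.16 × 5.1277 = 5.9481 mm/d
Crop demand D = ETc × 31 d = 5.9481 × 31 = 184.391 mm
D − Pe = 184.391 − 9.6 = 174.791 mm

175 mm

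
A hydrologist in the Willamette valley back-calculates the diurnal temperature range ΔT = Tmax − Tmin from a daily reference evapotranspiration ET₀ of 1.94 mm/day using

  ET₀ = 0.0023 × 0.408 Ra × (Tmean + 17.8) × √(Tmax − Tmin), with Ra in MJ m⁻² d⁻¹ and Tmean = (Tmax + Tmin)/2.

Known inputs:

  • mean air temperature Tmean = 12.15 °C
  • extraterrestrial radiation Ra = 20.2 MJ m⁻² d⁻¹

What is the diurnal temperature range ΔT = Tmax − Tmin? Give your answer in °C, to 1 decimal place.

√ΔT = ET₀ / [0.0023 × 0.408 × Ra × (Tmean+17.8)] = 1.94 / (0.0023 × 8.2416 × 29.95) = 3.4172
ΔT = 3.4172² = 11.677 °C

11.7 °C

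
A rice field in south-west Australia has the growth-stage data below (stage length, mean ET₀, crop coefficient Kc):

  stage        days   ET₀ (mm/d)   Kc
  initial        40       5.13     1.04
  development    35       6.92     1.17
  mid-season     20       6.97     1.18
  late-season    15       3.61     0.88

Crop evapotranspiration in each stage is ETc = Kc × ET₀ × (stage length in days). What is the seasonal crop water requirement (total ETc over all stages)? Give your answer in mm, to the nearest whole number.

initial: 1.04 × 5.13 × 40 = 213.41 mm
development: 1.17 × 6.92 × 35 = 283.37 mm
mid-season: 1.18 × 6.97 × 20 = 164.49 mm
late-season: 0.88 × 3.61 × 15 = 47.65 mm
Seasonal total = 708.92 mm

709 mm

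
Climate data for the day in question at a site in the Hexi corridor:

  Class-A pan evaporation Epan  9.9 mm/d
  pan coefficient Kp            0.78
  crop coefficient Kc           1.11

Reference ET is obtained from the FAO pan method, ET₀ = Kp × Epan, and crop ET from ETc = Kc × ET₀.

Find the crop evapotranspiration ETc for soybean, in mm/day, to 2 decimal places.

8.57 mm/day

ET₀ = 0.78 × 9.9 = 7.7220 mm/d
ETc = Kc × ET₀ = 1.11 × 7.7220 = 8.5714 mm/d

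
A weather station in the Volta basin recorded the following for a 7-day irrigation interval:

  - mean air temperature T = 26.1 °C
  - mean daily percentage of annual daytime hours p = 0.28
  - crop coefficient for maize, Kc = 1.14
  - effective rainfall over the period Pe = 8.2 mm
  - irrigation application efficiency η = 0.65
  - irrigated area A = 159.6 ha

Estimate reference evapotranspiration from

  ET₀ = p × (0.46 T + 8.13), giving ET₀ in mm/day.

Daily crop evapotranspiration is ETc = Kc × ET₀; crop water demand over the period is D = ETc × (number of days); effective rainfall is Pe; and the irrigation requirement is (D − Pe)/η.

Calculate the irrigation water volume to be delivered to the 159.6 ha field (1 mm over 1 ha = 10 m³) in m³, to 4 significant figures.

ET₀ = 0.28 × (0.46 × 26.1 + 8.13) = 0.28 × 20.136 = 5.6381 mm/d
ETc = Kc × ET₀ = 1.14 × 5.6381 = 6.4274 mm/d
Crop demand D = ETc × 7 d = 6.4274 × 7 = 44.992 mm
D − Pe = 44.992 − 8.2 = 36.792 mm
Gross irrigation = 36.792 / 0.65 = 56.603 mm
Volume = 56.603 mm × 159.6 ha × 10 = 90338.4 m³

90340 m³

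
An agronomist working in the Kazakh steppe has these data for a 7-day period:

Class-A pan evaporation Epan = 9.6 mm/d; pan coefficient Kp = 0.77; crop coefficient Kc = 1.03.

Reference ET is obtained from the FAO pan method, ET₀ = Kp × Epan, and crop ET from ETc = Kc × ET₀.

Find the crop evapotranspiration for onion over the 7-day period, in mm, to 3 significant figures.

53.3 mm

ET₀ = 0.77 × 9.6 = 7.3920 mm/d
ETc = Kc × ET₀ = 1.03 × 7.3920 = 7.6138 mm/d
Over 7 days: 7.6138 × 7 = 53.297 mm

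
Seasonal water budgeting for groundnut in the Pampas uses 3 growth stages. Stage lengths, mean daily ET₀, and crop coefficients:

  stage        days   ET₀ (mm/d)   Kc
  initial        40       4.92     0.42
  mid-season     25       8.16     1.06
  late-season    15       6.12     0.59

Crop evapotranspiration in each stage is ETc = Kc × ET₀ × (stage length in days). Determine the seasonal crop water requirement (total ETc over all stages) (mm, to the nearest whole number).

initial: 0.42 × 4.92 × 40 = 82.66 mm
mid-season: 1.06 × 8.16 × 25 = 216.24 mm
late-season: 0.59 × 6.12 × 15 = 54.16 mm
Seasonal total = 353.06 mm

353 mm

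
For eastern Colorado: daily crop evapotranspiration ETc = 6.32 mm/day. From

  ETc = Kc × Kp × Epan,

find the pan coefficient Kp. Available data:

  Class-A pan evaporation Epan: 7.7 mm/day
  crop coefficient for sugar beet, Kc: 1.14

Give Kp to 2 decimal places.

ETc = Kc × Kp × Epan  ⇒  Kp = ETc / (Kc × Epan)
Kp = 6.32 / (1.14 × 7.7) = 6.32 / 8.778 = 0.7200

0.72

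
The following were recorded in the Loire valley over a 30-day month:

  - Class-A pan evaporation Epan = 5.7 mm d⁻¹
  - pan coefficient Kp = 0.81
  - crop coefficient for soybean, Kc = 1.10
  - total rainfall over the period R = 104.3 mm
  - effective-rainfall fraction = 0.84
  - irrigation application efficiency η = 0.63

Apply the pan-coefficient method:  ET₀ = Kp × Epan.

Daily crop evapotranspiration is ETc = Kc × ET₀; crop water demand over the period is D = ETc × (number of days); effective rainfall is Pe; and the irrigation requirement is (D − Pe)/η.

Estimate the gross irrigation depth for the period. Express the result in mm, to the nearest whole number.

ET₀ = 0.81 × 5.7 = 4.6170 mm/d
ETc = Kc × ET₀ = 1.10 × 4.6170 = 5.0787 mm/d
Crop demand D = ETc × 30 d = 5.0787 × 30 = 152.361 mm
Pe = 0.84 × 104.3 = 87.612 mm
D − Pe = 152.361 − 87.612 = 64.749 mm
Gross irrigation = 64.749 / 0.63 = 102.776 mm

103 mm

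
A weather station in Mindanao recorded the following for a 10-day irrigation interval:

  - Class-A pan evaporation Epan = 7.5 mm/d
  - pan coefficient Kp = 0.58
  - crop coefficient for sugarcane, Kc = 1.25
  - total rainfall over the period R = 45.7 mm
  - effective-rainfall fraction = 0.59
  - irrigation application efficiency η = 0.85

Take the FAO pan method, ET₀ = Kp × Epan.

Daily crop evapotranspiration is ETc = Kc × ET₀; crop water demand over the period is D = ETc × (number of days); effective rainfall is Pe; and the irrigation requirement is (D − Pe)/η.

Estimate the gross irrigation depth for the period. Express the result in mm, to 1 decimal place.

ET₀ = 0.58 × 7.5 = 4.3500 mm/d
ETc = Kc × ET₀ = 1.25 × 4.3500 = 5.4375 mm/d
Crop demand D = ETc × 10 d = 5.4375 × 10 = 54.375 mm
Pe = 0.59 × 45.7 = 26.963 mm
D − Pe = 54.375 − 26.963 = 27.412 mm
Gross irrigation = 27.412 / 0.85 = 32.249 mm

32.2 mm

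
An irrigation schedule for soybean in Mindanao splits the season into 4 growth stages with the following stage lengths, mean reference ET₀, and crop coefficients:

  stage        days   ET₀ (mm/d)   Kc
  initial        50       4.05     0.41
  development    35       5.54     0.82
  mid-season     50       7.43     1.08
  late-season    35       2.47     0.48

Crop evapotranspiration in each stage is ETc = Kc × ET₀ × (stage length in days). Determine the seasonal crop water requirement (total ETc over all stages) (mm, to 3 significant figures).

initial: 0.41 × 4.05 × 50 = 83.03 mm
development: 0.82 × 5.54 × 35 = 159.00 mm
mid-season: 1.08 × 7.43 × 50 = 401.22 mm
late-season: 0.48 × 2.47 × 35 = 41.50 mm
Seasonal total = 684.75 mm

685 mm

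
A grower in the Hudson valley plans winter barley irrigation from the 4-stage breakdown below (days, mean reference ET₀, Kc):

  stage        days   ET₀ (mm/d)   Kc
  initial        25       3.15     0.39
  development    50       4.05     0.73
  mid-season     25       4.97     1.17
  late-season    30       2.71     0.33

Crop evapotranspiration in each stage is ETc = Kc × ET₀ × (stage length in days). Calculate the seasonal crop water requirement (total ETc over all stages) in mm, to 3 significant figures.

351 mm

initial: 0.39 × 3.15 × 25 = 30.71 mm
development: 0.73 × 4.05 × 50 = 147.83 mm
mid-season: 1.17 × 4.97 × 25 = 145.37 mm
late-season: 0.33 × 2.71 × 30 = 26.83 mm
Seasonal total = 350.74 mm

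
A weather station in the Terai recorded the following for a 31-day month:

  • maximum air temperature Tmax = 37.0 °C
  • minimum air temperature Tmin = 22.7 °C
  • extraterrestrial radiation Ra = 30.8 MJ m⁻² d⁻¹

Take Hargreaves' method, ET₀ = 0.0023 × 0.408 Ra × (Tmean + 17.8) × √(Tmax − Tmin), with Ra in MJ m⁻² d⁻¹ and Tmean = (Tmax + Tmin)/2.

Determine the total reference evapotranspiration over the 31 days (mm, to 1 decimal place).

161.4 mm

Tmean = (37.0 + 22.7)/2 = 29.85 °C
0.408 Ra = 0.408 × 30.8 = 12.5664 mm/d equivalent
ET₀ = 0.0023 × 12.5664 × (29.85 + 17.8) × √14.3 = 0.0023 × 12.5664 × 47.65 × 3.7815 = 5.2079 mm/d
Over 31 days: 5.2079 × 31 = 161.445 mm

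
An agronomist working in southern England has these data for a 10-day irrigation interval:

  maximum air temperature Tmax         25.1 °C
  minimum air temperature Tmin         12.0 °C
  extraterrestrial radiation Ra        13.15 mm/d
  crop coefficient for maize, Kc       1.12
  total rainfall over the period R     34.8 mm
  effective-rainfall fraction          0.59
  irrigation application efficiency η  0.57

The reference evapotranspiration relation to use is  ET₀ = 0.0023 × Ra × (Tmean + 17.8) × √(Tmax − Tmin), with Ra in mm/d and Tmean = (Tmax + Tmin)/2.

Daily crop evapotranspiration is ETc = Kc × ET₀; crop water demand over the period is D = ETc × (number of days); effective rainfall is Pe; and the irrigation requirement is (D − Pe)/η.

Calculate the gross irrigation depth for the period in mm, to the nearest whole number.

42 mm

Tmean = (25.1 + 12.0)/2 = 18.55 °C
ET₀ = 0.0023 × 13.15 × (18.55 + 17.8) × √13.1 = 0.0023 × 13.15 × 36.35 × 3.6194 = 3.9792 mm/d
ETc = Kc × ET₀ = 1.12 × 3.9792 = 4.4567 mm/d
Crop demand D = ETc × 10 d = 4.4567 × 10 = 44.567 mm
Pe = 0.59 × 34.8 = 20.532 mm
D − Pe = 44.567 − 20.532 = 24.035 mm
Gross irrigation = 24.035 / 0.57 = 42.167 mm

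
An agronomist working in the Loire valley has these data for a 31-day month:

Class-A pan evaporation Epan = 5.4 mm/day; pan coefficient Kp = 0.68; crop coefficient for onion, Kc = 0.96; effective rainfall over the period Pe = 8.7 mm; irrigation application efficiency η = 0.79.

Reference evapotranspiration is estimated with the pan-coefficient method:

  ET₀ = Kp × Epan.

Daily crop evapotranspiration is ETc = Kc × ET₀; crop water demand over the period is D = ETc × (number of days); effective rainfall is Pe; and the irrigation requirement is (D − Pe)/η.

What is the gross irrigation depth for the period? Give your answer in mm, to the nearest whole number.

127 mm

ET₀ = 0.68 × 5.4 = 3.6720 mm/d
ETc = Kc × ET₀ = 0.96 × 3.6720 = 3.5251 mm/d
Crop demand D = ETc × 31 d = 3.5251 × 31 = 109.278 mm
D − Pe = 109.278 − 8.7 = 100.578 mm
Gross irrigation = 100.578 / 0.79 = 127.314 mm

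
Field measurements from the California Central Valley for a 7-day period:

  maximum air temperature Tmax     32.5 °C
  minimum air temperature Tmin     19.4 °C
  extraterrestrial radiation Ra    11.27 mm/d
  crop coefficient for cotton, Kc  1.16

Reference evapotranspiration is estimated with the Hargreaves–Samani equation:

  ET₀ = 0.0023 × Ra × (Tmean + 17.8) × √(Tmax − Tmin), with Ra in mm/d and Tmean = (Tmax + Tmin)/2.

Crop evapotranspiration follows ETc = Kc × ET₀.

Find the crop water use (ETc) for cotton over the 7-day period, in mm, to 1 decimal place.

Tmean = (32.5 + 19.4)/2 = 25.95 °C
ET₀ = 0.0023 × 11.27 × (25.95 + 17.8) × √13.1 = 0.0023 × 11.27 × 43.75 × 3.6194 = 4.1046 mm/d
ETc = Kc × ET₀ = 1.16 × 4.1046 = 4.7613 mm/d
Over 7 days: 4.7613 × 7 = 33.329 mm

33.3 mm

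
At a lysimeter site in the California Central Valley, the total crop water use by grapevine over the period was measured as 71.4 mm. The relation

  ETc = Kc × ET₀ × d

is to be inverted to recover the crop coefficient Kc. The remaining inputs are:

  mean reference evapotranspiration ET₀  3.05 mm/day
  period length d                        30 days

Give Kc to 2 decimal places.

ETc = Kc × ET₀ × d  ⇒  Kc = ETc / (ET₀ × d)
Kc = 71.4 / (3.05 × 30) = 71.4 / 91.50 = 0.7803

0.78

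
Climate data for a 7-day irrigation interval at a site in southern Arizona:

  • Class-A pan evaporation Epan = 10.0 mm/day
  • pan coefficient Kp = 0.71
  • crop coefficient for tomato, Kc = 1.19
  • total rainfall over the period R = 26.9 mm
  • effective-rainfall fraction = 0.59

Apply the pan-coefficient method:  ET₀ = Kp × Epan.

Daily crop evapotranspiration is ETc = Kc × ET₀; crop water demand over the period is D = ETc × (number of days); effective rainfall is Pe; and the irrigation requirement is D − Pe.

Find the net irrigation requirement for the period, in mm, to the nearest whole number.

ET₀ = 0.71 × 10.0 = 7.1000 mm/d
ETc = Kc × ET₀ = 1.19 × 7.1000 = 8.4490 mm/d
Crop demand D = ETc × 7 d = 8.4490 × 7 = 59.143 mm
Pe = 0.59 × 26.9 = 15.871 mm
D − Pe = 59.143 − 15.871 = 43.272 mm

43 mm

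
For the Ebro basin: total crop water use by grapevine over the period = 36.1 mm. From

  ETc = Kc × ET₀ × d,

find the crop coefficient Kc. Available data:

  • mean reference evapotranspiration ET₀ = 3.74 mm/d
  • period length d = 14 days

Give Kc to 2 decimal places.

0.69

ETc = Kc × ET₀ × d  ⇒  Kc = ETc / (ET₀ × d)
Kc = 36.1 / (3.74 × 14) = 36.1 / 52.36 = 0.6895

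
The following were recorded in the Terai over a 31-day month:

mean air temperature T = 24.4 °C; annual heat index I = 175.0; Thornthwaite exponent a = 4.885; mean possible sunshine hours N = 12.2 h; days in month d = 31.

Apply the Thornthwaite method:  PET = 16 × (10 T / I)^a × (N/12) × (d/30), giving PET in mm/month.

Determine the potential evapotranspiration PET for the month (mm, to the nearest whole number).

85 mm

10T/I = 10 × 24.4 / 175.0 = 1.3943
(10T/I)^a = 1.3943^4.885 = 5.0720
Uncorrected PET = 16 × 5.0720 = 81.152 mm
Correction = (N/12)(d/30) = (12.2/12)(31/30) = 1.0506
PET = 81.152 × 1.0506 = 85.258 mm/month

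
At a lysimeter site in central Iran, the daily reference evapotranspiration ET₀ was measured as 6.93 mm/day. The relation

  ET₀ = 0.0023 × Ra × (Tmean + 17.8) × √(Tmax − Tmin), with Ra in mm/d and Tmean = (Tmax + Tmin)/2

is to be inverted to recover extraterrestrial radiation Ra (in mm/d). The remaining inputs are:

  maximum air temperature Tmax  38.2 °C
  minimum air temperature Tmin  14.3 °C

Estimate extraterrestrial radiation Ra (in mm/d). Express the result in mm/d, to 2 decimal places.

Tmean = 26.25 °C; √ΔT = 4.8888
Ra = ET₀ / [0.0023 × (Tmean+17.8) × √ΔT] = 6.93 / (0.0023 × 44.05 × 4.8888) = 13.991 mm/d

13.99 mm/d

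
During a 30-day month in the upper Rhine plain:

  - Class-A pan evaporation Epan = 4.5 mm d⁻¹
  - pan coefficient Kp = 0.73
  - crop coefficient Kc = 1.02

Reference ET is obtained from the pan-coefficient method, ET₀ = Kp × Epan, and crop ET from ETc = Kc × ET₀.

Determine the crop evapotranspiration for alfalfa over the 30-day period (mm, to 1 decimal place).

ET₀ = 0.73 × 4.5 = 3.2850 mm/d
ETc = Kc × ET₀ = 1.02 × 3.2850 = 3.3507 mm/d
Over 30 days: 3.3507 × 30 = 100.521 mm

100.5 mm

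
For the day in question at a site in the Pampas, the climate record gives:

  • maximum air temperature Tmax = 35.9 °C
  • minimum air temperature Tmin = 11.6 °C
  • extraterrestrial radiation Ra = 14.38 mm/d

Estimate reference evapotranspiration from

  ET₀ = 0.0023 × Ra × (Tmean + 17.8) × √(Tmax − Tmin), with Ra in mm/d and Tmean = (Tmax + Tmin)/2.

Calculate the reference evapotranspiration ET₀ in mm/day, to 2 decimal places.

6.77 mm/day

Tmean = (35.9 + 11.6)/2 = 23.75 °C
ET₀ = 0.0023 × 14.38 × (23.75 + 17.8) × √24.3 = 0.0023 × 14.38 × 41.55 × 4.9295 = 6.7742 mm/d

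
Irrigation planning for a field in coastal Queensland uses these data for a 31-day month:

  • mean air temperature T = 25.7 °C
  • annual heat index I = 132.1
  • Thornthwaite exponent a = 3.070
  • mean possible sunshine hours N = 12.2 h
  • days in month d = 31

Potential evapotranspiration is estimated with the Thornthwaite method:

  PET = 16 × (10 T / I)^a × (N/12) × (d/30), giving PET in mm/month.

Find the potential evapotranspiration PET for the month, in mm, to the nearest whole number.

10T/I = 10 × 25.7 / 132.1 = 1.9455
(10T/I)^a = 1.9455^3.070 = 7.7148
Uncorrected PET = 16 × 7.7148 = 123.437 mm
Correction = (N/12)(d/30) = (12.2/12)(31/30) = 1.0506
PET = 123.437 × 1.0506 = 129.683 mm/month

130 mm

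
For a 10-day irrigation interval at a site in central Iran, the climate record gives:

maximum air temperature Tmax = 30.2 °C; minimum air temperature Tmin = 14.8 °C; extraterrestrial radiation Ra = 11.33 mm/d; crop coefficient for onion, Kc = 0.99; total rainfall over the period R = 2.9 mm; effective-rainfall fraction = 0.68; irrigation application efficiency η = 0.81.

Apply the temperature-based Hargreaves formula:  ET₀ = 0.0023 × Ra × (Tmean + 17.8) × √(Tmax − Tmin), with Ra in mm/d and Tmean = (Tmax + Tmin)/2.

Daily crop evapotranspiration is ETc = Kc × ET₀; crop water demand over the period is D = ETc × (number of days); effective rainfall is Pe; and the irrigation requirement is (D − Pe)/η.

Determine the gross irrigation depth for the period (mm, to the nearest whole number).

48 mm

Tmean = (30.2 + 14.8)/2 = 22.50 °C
ET₀ = 0.0023 × 11.33 × (22.50 + 17.8) × √15.4 = 0.0023 × 11.33 × 40.30 × 3.9243 = 4.1212 mm/d
ETc = Kc × ET₀ = 0.99 × 4.1212 = 4.0800 mm/d
Crop demand D = ETc × 10 d = 4.0800 × 10 = 40.800 mm
Pe = 0.68 × 2.9 = 1.972 mm
D − Pe = 40.800 − 1.972 = 38.828 mm
Gross irrigation = 38.828 / 0.81 = 47.936 mm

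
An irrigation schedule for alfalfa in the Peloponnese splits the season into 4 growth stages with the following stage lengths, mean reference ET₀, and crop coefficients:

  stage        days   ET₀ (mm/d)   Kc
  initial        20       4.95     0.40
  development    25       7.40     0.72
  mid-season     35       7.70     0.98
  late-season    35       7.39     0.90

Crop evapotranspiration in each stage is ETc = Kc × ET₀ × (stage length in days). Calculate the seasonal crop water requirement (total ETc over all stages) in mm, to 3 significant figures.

670 mm

initial: 0.40 × 4.95 × 20 = 39.60 mm
development: 0.72 × 7.40 × 25 = 133.20 mm
mid-season: 0.98 × 7.70 × 35 = 264.11 mm
late-season: 0.90 × 7.39 × 35 = 232.79 mm
Seasonal total = 669.70 mm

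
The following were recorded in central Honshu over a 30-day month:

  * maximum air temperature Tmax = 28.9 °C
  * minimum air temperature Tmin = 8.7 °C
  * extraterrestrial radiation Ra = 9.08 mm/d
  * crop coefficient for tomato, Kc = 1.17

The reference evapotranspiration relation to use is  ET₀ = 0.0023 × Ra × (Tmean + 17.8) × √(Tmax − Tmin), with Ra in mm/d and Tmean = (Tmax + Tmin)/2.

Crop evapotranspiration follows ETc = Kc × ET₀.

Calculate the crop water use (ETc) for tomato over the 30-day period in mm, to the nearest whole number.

Tmean = (28.9 + 8.7)/2 = 18.80 °C
ET₀ = 0.0023 × 9.08 × (18.80 + 17.8) × √20.2 = 0.0023 × 9.08 × 36.60 × 4.4944 = 3.4353 mm/d
ETc = Kc × ET₀ = 1.17 × 3.4353 = 4.0193 mm/d
Over 30 days: 4.0193 × 30 = 120.579 mm

121 mm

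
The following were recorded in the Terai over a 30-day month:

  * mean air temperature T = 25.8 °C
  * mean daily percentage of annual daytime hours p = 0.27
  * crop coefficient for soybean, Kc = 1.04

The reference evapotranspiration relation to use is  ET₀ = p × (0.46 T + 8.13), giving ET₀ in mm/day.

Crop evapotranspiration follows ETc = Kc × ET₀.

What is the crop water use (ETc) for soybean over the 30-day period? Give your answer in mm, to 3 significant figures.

ET₀ = 0.27 × (0.46 × 25.8 + 8.13) = 0.27 × 19.998 = 5.3995 mm/d
ETc = Kc × ET₀ = 1.04 × 5.3995 = 5.6155 mm/d
Over 30 days: 5.6155 × 30 = 168.465 mm

168 mm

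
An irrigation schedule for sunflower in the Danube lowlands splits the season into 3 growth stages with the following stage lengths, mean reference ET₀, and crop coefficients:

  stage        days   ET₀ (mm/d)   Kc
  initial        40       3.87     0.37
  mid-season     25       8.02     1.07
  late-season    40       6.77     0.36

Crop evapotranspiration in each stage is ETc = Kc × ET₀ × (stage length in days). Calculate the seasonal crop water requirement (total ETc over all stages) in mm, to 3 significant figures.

initial: 0.37 × 3.87 × 40 = 57.28 mm
mid-season: 1.07 × 8.02 × 25 = 214.54 mm
late-season: 0.36 × 6.77 × 40 = 97.49 mm
Seasonal total = 369.31 mm

369 mm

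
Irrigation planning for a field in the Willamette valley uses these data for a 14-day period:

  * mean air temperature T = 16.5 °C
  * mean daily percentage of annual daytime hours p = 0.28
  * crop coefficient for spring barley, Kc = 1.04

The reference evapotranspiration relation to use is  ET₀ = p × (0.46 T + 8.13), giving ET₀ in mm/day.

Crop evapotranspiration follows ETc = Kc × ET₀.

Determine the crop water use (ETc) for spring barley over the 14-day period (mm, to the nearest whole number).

64 mm

ET₀ = 0.28 × (0.46 × 16.5 + 8.13) = 0.28 × 15.720 = 4.4016 mm/d
ETc = Kc × ET₀ = 1.04 × 4.4016 = 4.5777 mm/d
Over 14 days: 4.5777 × 14 = 64.088 mm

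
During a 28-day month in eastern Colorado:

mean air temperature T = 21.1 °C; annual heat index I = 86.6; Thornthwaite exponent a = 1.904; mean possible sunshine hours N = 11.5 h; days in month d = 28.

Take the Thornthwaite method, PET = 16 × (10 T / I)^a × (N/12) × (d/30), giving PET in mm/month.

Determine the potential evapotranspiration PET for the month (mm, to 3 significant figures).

78.0 mm

10T/I = 10 × 21.1 / 86.6 = 2.4365
(10T/I)^a = 2.4365^1.904 = 5.4501
Uncorrected PET = 16 × 5.4501 = 87.202 mm
Correction = (N/12)(d/30) = (11.5/12)(28/30) = 0.8944
PET = 87.202 × 0.8944 = 77.993 mm/month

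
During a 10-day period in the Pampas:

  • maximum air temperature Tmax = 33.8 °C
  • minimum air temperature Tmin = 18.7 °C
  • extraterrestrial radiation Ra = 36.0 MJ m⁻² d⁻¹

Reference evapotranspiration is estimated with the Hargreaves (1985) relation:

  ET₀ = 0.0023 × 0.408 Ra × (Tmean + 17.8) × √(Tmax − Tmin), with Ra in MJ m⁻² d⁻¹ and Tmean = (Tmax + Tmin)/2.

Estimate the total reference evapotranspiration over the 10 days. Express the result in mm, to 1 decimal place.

Tmean = (33.8 + 18.7)/2 = 26.25 °C
0.408 Ra = 0.408 × 36.0 = 14.6880 mm/d equivalent
ET₀ = 0.0023 × 14.6880 × (26.25 + 17.8) × √15.1 = 0.0023 × 14.6880 × 44.05 × 3.8859 = 5.7827 mm/d
Over 10 days: 5.7827 × 10 = 57.827 mm

57.8 mm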